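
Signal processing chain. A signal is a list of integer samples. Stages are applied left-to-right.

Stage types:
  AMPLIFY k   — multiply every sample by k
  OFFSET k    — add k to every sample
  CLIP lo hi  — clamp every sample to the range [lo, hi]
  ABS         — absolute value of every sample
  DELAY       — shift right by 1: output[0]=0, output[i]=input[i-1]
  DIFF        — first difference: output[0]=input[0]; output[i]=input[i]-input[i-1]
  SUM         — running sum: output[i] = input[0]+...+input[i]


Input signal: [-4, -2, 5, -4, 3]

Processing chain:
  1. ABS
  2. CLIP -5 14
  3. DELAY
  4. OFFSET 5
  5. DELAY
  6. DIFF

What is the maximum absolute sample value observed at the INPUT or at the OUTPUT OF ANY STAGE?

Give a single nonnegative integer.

Input: [-4, -2, 5, -4, 3] (max |s|=5)
Stage 1 (ABS): |-4|=4, |-2|=2, |5|=5, |-4|=4, |3|=3 -> [4, 2, 5, 4, 3] (max |s|=5)
Stage 2 (CLIP -5 14): clip(4,-5,14)=4, clip(2,-5,14)=2, clip(5,-5,14)=5, clip(4,-5,14)=4, clip(3,-5,14)=3 -> [4, 2, 5, 4, 3] (max |s|=5)
Stage 3 (DELAY): [0, 4, 2, 5, 4] = [0, 4, 2, 5, 4] -> [0, 4, 2, 5, 4] (max |s|=5)
Stage 4 (OFFSET 5): 0+5=5, 4+5=9, 2+5=7, 5+5=10, 4+5=9 -> [5, 9, 7, 10, 9] (max |s|=10)
Stage 5 (DELAY): [0, 5, 9, 7, 10] = [0, 5, 9, 7, 10] -> [0, 5, 9, 7, 10] (max |s|=10)
Stage 6 (DIFF): s[0]=0, 5-0=5, 9-5=4, 7-9=-2, 10-7=3 -> [0, 5, 4, -2, 3] (max |s|=5)
Overall max amplitude: 10

Answer: 10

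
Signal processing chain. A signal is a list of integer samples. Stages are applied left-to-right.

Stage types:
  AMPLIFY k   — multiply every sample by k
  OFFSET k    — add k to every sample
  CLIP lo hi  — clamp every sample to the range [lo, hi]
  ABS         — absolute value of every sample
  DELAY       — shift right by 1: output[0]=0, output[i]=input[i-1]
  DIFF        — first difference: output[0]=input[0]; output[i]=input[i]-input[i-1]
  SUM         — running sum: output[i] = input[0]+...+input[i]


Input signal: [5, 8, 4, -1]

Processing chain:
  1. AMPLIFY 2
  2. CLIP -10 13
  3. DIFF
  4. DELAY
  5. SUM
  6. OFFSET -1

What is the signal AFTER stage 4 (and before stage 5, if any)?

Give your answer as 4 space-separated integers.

Input: [5, 8, 4, -1]
Stage 1 (AMPLIFY 2): 5*2=10, 8*2=16, 4*2=8, -1*2=-2 -> [10, 16, 8, -2]
Stage 2 (CLIP -10 13): clip(10,-10,13)=10, clip(16,-10,13)=13, clip(8,-10,13)=8, clip(-2,-10,13)=-2 -> [10, 13, 8, -2]
Stage 3 (DIFF): s[0]=10, 13-10=3, 8-13=-5, -2-8=-10 -> [10, 3, -5, -10]
Stage 4 (DELAY): [0, 10, 3, -5] = [0, 10, 3, -5] -> [0, 10, 3, -5]

Answer: 0 10 3 -5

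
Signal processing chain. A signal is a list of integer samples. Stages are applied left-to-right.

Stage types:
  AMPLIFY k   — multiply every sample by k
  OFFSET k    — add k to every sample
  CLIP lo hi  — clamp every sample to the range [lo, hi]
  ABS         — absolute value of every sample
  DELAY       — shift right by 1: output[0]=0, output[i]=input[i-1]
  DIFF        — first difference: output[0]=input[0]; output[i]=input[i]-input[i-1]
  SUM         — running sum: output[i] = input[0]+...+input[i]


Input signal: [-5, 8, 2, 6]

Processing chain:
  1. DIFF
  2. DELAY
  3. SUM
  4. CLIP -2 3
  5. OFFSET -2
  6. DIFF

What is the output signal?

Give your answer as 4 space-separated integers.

Input: [-5, 8, 2, 6]
Stage 1 (DIFF): s[0]=-5, 8--5=13, 2-8=-6, 6-2=4 -> [-5, 13, -6, 4]
Stage 2 (DELAY): [0, -5, 13, -6] = [0, -5, 13, -6] -> [0, -5, 13, -6]
Stage 3 (SUM): sum[0..0]=0, sum[0..1]=-5, sum[0..2]=8, sum[0..3]=2 -> [0, -5, 8, 2]
Stage 4 (CLIP -2 3): clip(0,-2,3)=0, clip(-5,-2,3)=-2, clip(8,-2,3)=3, clip(2,-2,3)=2 -> [0, -2, 3, 2]
Stage 5 (OFFSET -2): 0+-2=-2, -2+-2=-4, 3+-2=1, 2+-2=0 -> [-2, -4, 1, 0]
Stage 6 (DIFF): s[0]=-2, -4--2=-2, 1--4=5, 0-1=-1 -> [-2, -2, 5, -1]

Answer: -2 -2 5 -1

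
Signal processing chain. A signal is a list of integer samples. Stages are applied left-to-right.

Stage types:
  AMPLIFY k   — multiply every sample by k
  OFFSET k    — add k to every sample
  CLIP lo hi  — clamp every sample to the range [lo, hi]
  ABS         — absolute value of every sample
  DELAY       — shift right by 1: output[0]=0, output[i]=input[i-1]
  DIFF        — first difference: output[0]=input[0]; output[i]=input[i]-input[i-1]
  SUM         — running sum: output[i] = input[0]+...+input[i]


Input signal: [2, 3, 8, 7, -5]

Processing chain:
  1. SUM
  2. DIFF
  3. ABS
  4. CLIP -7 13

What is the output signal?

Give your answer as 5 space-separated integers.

Input: [2, 3, 8, 7, -5]
Stage 1 (SUM): sum[0..0]=2, sum[0..1]=5, sum[0..2]=13, sum[0..3]=20, sum[0..4]=15 -> [2, 5, 13, 20, 15]
Stage 2 (DIFF): s[0]=2, 5-2=3, 13-5=8, 20-13=7, 15-20=-5 -> [2, 3, 8, 7, -5]
Stage 3 (ABS): |2|=2, |3|=3, |8|=8, |7|=7, |-5|=5 -> [2, 3, 8, 7, 5]
Stage 4 (CLIP -7 13): clip(2,-7,13)=2, clip(3,-7,13)=3, clip(8,-7,13)=8, clip(7,-7,13)=7, clip(5,-7,13)=5 -> [2, 3, 8, 7, 5]

Answer: 2 3 8 7 5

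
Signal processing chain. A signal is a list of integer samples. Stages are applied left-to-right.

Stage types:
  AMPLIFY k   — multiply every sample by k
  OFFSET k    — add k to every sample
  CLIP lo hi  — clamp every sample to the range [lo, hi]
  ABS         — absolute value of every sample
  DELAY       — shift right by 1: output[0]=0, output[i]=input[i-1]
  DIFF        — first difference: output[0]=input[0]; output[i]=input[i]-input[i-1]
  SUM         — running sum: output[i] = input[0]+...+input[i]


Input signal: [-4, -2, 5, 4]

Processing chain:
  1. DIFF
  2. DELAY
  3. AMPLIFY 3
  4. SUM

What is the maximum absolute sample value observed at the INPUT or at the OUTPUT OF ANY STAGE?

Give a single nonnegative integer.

Input: [-4, -2, 5, 4] (max |s|=5)
Stage 1 (DIFF): s[0]=-4, -2--4=2, 5--2=7, 4-5=-1 -> [-4, 2, 7, -1] (max |s|=7)
Stage 2 (DELAY): [0, -4, 2, 7] = [0, -4, 2, 7] -> [0, -4, 2, 7] (max |s|=7)
Stage 3 (AMPLIFY 3): 0*3=0, -4*3=-12, 2*3=6, 7*3=21 -> [0, -12, 6, 21] (max |s|=21)
Stage 4 (SUM): sum[0..0]=0, sum[0..1]=-12, sum[0..2]=-6, sum[0..3]=15 -> [0, -12, -6, 15] (max |s|=15)
Overall max amplitude: 21

Answer: 21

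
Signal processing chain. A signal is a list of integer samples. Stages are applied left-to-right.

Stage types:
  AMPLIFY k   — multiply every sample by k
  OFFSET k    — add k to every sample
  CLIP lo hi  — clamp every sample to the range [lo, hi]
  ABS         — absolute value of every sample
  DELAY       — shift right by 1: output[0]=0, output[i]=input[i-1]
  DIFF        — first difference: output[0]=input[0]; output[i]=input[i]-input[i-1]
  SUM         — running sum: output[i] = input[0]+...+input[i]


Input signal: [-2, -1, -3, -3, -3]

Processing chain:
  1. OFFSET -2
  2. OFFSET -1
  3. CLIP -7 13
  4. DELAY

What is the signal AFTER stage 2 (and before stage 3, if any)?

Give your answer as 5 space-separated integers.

Input: [-2, -1, -3, -3, -3]
Stage 1 (OFFSET -2): -2+-2=-4, -1+-2=-3, -3+-2=-5, -3+-2=-5, -3+-2=-5 -> [-4, -3, -5, -5, -5]
Stage 2 (OFFSET -1): -4+-1=-5, -3+-1=-4, -5+-1=-6, -5+-1=-6, -5+-1=-6 -> [-5, -4, -6, -6, -6]

Answer: -5 -4 -6 -6 -6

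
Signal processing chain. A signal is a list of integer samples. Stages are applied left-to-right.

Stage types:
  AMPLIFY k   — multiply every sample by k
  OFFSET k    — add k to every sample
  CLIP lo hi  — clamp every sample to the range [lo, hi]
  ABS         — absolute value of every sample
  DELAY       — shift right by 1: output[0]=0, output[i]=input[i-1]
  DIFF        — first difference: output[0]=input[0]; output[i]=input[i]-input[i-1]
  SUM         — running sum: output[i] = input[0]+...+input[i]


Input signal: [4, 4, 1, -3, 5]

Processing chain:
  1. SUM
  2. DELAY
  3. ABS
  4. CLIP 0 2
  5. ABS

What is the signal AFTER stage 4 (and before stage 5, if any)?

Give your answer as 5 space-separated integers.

Input: [4, 4, 1, -3, 5]
Stage 1 (SUM): sum[0..0]=4, sum[0..1]=8, sum[0..2]=9, sum[0..3]=6, sum[0..4]=11 -> [4, 8, 9, 6, 11]
Stage 2 (DELAY): [0, 4, 8, 9, 6] = [0, 4, 8, 9, 6] -> [0, 4, 8, 9, 6]
Stage 3 (ABS): |0|=0, |4|=4, |8|=8, |9|=9, |6|=6 -> [0, 4, 8, 9, 6]
Stage 4 (CLIP 0 2): clip(0,0,2)=0, clip(4,0,2)=2, clip(8,0,2)=2, clip(9,0,2)=2, clip(6,0,2)=2 -> [0, 2, 2, 2, 2]

Answer: 0 2 2 2 2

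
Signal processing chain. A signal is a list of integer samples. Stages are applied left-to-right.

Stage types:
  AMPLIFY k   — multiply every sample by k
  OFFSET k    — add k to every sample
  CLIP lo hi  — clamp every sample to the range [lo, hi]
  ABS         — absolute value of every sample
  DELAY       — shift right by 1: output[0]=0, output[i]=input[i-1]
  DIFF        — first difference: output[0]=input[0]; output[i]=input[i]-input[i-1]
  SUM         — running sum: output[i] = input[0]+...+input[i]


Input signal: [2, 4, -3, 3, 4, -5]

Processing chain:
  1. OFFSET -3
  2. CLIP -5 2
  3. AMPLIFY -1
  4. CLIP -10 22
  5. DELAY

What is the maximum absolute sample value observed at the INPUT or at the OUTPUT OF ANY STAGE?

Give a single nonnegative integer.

Input: [2, 4, -3, 3, 4, -5] (max |s|=5)
Stage 1 (OFFSET -3): 2+-3=-1, 4+-3=1, -3+-3=-6, 3+-3=0, 4+-3=1, -5+-3=-8 -> [-1, 1, -6, 0, 1, -8] (max |s|=8)
Stage 2 (CLIP -5 2): clip(-1,-5,2)=-1, clip(1,-5,2)=1, clip(-6,-5,2)=-5, clip(0,-5,2)=0, clip(1,-5,2)=1, clip(-8,-5,2)=-5 -> [-1, 1, -5, 0, 1, -5] (max |s|=5)
Stage 3 (AMPLIFY -1): -1*-1=1, 1*-1=-1, -5*-1=5, 0*-1=0, 1*-1=-1, -5*-1=5 -> [1, -1, 5, 0, -1, 5] (max |s|=5)
Stage 4 (CLIP -10 22): clip(1,-10,22)=1, clip(-1,-10,22)=-1, clip(5,-10,22)=5, clip(0,-10,22)=0, clip(-1,-10,22)=-1, clip(5,-10,22)=5 -> [1, -1, 5, 0, -1, 5] (max |s|=5)
Stage 5 (DELAY): [0, 1, -1, 5, 0, -1] = [0, 1, -1, 5, 0, -1] -> [0, 1, -1, 5, 0, -1] (max |s|=5)
Overall max amplitude: 8

Answer: 8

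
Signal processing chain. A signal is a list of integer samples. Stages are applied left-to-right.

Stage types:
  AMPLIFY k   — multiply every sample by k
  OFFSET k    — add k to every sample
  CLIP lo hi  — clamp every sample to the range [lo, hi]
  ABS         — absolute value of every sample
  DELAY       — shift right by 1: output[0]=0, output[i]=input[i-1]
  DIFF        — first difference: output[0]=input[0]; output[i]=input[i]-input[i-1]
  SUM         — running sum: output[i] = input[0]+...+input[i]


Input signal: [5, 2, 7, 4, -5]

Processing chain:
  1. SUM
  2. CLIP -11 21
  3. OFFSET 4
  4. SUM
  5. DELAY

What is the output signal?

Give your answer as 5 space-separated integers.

Input: [5, 2, 7, 4, -5]
Stage 1 (SUM): sum[0..0]=5, sum[0..1]=7, sum[0..2]=14, sum[0..3]=18, sum[0..4]=13 -> [5, 7, 14, 18, 13]
Stage 2 (CLIP -11 21): clip(5,-11,21)=5, clip(7,-11,21)=7, clip(14,-11,21)=14, clip(18,-11,21)=18, clip(13,-11,21)=13 -> [5, 7, 14, 18, 13]
Stage 3 (OFFSET 4): 5+4=9, 7+4=11, 14+4=18, 18+4=22, 13+4=17 -> [9, 11, 18, 22, 17]
Stage 4 (SUM): sum[0..0]=9, sum[0..1]=20, sum[0..2]=38, sum[0..3]=60, sum[0..4]=77 -> [9, 20, 38, 60, 77]
Stage 5 (DELAY): [0, 9, 20, 38, 60] = [0, 9, 20, 38, 60] -> [0, 9, 20, 38, 60]

Answer: 0 9 20 38 60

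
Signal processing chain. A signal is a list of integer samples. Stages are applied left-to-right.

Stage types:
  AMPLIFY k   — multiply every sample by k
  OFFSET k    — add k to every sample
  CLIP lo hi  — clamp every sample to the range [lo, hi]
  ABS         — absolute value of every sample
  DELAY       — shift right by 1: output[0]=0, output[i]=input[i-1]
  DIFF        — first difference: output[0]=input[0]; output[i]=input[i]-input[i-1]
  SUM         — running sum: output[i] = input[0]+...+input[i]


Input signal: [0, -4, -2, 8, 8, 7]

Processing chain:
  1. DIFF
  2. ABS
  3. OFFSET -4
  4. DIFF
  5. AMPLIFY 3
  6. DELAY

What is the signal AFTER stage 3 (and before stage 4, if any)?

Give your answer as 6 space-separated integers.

Input: [0, -4, -2, 8, 8, 7]
Stage 1 (DIFF): s[0]=0, -4-0=-4, -2--4=2, 8--2=10, 8-8=0, 7-8=-1 -> [0, -4, 2, 10, 0, -1]
Stage 2 (ABS): |0|=0, |-4|=4, |2|=2, |10|=10, |0|=0, |-1|=1 -> [0, 4, 2, 10, 0, 1]
Stage 3 (OFFSET -4): 0+-4=-4, 4+-4=0, 2+-4=-2, 10+-4=6, 0+-4=-4, 1+-4=-3 -> [-4, 0, -2, 6, -4, -3]

Answer: -4 0 -2 6 -4 -3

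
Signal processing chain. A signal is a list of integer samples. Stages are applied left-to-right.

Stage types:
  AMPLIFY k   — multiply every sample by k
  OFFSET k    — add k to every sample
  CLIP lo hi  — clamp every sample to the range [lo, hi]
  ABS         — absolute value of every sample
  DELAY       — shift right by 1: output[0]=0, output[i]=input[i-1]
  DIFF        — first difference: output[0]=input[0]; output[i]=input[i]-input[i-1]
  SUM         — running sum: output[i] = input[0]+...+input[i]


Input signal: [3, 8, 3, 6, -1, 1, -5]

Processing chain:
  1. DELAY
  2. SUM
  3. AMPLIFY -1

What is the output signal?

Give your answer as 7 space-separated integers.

Answer: 0 -3 -11 -14 -20 -19 -20

Derivation:
Input: [3, 8, 3, 6, -1, 1, -5]
Stage 1 (DELAY): [0, 3, 8, 3, 6, -1, 1] = [0, 3, 8, 3, 6, -1, 1] -> [0, 3, 8, 3, 6, -1, 1]
Stage 2 (SUM): sum[0..0]=0, sum[0..1]=3, sum[0..2]=11, sum[0..3]=14, sum[0..4]=20, sum[0..5]=19, sum[0..6]=20 -> [0, 3, 11, 14, 20, 19, 20]
Stage 3 (AMPLIFY -1): 0*-1=0, 3*-1=-3, 11*-1=-11, 14*-1=-14, 20*-1=-20, 19*-1=-19, 20*-1=-20 -> [0, -3, -11, -14, -20, -19, -20]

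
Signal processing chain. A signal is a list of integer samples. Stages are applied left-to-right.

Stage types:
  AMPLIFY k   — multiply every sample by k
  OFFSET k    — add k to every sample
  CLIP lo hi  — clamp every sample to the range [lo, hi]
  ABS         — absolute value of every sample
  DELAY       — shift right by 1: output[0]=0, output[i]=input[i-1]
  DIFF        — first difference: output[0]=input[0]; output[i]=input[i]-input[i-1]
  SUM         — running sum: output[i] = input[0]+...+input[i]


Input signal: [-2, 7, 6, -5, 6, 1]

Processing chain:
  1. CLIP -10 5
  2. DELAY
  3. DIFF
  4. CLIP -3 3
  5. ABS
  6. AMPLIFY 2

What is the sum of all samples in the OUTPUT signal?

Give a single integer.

Input: [-2, 7, 6, -5, 6, 1]
Stage 1 (CLIP -10 5): clip(-2,-10,5)=-2, clip(7,-10,5)=5, clip(6,-10,5)=5, clip(-5,-10,5)=-5, clip(6,-10,5)=5, clip(1,-10,5)=1 -> [-2, 5, 5, -5, 5, 1]
Stage 2 (DELAY): [0, -2, 5, 5, -5, 5] = [0, -2, 5, 5, -5, 5] -> [0, -2, 5, 5, -5, 5]
Stage 3 (DIFF): s[0]=0, -2-0=-2, 5--2=7, 5-5=0, -5-5=-10, 5--5=10 -> [0, -2, 7, 0, -10, 10]
Stage 4 (CLIP -3 3): clip(0,-3,3)=0, clip(-2,-3,3)=-2, clip(7,-3,3)=3, clip(0,-3,3)=0, clip(-10,-3,3)=-3, clip(10,-3,3)=3 -> [0, -2, 3, 0, -3, 3]
Stage 5 (ABS): |0|=0, |-2|=2, |3|=3, |0|=0, |-3|=3, |3|=3 -> [0, 2, 3, 0, 3, 3]
Stage 6 (AMPLIFY 2): 0*2=0, 2*2=4, 3*2=6, 0*2=0, 3*2=6, 3*2=6 -> [0, 4, 6, 0, 6, 6]
Output sum: 22

Answer: 22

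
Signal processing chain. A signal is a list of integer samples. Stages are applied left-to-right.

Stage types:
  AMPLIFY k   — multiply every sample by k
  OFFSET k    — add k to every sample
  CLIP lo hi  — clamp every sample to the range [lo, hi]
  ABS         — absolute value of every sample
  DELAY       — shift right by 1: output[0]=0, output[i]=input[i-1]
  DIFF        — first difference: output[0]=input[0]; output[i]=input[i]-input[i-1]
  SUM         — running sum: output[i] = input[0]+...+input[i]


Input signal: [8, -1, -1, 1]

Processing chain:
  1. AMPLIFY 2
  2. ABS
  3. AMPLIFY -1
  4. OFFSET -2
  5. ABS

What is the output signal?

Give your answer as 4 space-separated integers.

Input: [8, -1, -1, 1]
Stage 1 (AMPLIFY 2): 8*2=16, -1*2=-2, -1*2=-2, 1*2=2 -> [16, -2, -2, 2]
Stage 2 (ABS): |16|=16, |-2|=2, |-2|=2, |2|=2 -> [16, 2, 2, 2]
Stage 3 (AMPLIFY -1): 16*-1=-16, 2*-1=-2, 2*-1=-2, 2*-1=-2 -> [-16, -2, -2, -2]
Stage 4 (OFFSET -2): -16+-2=-18, -2+-2=-4, -2+-2=-4, -2+-2=-4 -> [-18, -4, -4, -4]
Stage 5 (ABS): |-18|=18, |-4|=4, |-4|=4, |-4|=4 -> [18, 4, 4, 4]

Answer: 18 4 4 4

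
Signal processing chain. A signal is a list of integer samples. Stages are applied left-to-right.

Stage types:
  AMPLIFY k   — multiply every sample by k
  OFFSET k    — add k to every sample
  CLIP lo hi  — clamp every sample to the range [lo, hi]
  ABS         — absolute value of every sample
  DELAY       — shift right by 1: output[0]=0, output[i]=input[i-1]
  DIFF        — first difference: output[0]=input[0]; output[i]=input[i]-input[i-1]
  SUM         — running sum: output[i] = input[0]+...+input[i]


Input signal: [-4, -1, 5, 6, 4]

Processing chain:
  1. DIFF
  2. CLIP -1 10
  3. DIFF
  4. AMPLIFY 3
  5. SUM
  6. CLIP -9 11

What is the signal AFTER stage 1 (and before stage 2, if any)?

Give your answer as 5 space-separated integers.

Input: [-4, -1, 5, 6, 4]
Stage 1 (DIFF): s[0]=-4, -1--4=3, 5--1=6, 6-5=1, 4-6=-2 -> [-4, 3, 6, 1, -2]

Answer: -4 3 6 1 -2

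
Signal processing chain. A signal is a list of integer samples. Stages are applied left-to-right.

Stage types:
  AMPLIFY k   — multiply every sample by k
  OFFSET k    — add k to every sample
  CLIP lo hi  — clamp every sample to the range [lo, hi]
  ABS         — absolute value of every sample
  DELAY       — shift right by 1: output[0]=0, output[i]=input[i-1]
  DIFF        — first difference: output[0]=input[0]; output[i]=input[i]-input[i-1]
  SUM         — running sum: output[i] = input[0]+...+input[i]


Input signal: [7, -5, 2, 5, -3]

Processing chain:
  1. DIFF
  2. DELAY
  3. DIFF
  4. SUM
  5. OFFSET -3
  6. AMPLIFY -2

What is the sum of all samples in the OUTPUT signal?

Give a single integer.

Input: [7, -5, 2, 5, -3]
Stage 1 (DIFF): s[0]=7, -5-7=-12, 2--5=7, 5-2=3, -3-5=-8 -> [7, -12, 7, 3, -8]
Stage 2 (DELAY): [0, 7, -12, 7, 3] = [0, 7, -12, 7, 3] -> [0, 7, -12, 7, 3]
Stage 3 (DIFF): s[0]=0, 7-0=7, -12-7=-19, 7--12=19, 3-7=-4 -> [0, 7, -19, 19, -4]
Stage 4 (SUM): sum[0..0]=0, sum[0..1]=7, sum[0..2]=-12, sum[0..3]=7, sum[0..4]=3 -> [0, 7, -12, 7, 3]
Stage 5 (OFFSET -3): 0+-3=-3, 7+-3=4, -12+-3=-15, 7+-3=4, 3+-3=0 -> [-3, 4, -15, 4, 0]
Stage 6 (AMPLIFY -2): -3*-2=6, 4*-2=-8, -15*-2=30, 4*-2=-8, 0*-2=0 -> [6, -8, 30, -8, 0]
Output sum: 20

Answer: 20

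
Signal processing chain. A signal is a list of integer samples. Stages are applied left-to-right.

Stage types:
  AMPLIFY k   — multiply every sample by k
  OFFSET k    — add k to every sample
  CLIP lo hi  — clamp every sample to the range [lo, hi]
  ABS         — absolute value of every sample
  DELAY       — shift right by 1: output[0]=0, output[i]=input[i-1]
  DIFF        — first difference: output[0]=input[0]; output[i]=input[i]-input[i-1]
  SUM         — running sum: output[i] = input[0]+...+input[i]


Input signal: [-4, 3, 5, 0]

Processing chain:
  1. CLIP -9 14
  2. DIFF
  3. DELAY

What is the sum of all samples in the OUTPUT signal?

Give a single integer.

Answer: 5

Derivation:
Input: [-4, 3, 5, 0]
Stage 1 (CLIP -9 14): clip(-4,-9,14)=-4, clip(3,-9,14)=3, clip(5,-9,14)=5, clip(0,-9,14)=0 -> [-4, 3, 5, 0]
Stage 2 (DIFF): s[0]=-4, 3--4=7, 5-3=2, 0-5=-5 -> [-4, 7, 2, -5]
Stage 3 (DELAY): [0, -4, 7, 2] = [0, -4, 7, 2] -> [0, -4, 7, 2]
Output sum: 5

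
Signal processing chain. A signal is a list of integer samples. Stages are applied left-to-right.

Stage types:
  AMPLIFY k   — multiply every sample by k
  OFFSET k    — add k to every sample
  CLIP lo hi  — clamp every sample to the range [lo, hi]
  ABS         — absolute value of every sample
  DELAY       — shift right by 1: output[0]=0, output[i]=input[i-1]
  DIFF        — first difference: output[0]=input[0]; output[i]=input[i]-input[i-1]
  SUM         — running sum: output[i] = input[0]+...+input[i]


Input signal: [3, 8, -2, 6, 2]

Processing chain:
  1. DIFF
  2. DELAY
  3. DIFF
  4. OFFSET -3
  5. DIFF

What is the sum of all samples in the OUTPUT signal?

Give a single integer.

Input: [3, 8, -2, 6, 2]
Stage 1 (DIFF): s[0]=3, 8-3=5, -2-8=-10, 6--2=8, 2-6=-4 -> [3, 5, -10, 8, -4]
Stage 2 (DELAY): [0, 3, 5, -10, 8] = [0, 3, 5, -10, 8] -> [0, 3, 5, -10, 8]
Stage 3 (DIFF): s[0]=0, 3-0=3, 5-3=2, -10-5=-15, 8--10=18 -> [0, 3, 2, -15, 18]
Stage 4 (OFFSET -3): 0+-3=-3, 3+-3=0, 2+-3=-1, -15+-3=-18, 18+-3=15 -> [-3, 0, -1, -18, 15]
Stage 5 (DIFF): s[0]=-3, 0--3=3, -1-0=-1, -18--1=-17, 15--18=33 -> [-3, 3, -1, -17, 33]
Output sum: 15

Answer: 15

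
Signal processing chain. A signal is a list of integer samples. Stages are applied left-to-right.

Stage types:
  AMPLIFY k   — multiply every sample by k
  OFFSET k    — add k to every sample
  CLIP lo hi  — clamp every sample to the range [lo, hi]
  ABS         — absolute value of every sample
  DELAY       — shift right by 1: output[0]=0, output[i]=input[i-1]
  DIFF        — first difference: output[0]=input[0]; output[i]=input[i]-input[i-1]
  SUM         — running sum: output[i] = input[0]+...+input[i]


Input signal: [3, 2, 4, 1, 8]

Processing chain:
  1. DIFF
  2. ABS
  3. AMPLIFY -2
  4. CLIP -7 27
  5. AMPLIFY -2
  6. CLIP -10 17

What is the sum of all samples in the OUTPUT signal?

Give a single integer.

Input: [3, 2, 4, 1, 8]
Stage 1 (DIFF): s[0]=3, 2-3=-1, 4-2=2, 1-4=-3, 8-1=7 -> [3, -1, 2, -3, 7]
Stage 2 (ABS): |3|=3, |-1|=1, |2|=2, |-3|=3, |7|=7 -> [3, 1, 2, 3, 7]
Stage 3 (AMPLIFY -2): 3*-2=-6, 1*-2=-2, 2*-2=-4, 3*-2=-6, 7*-2=-14 -> [-6, -2, -4, -6, -14]
Stage 4 (CLIP -7 27): clip(-6,-7,27)=-6, clip(-2,-7,27)=-2, clip(-4,-7,27)=-4, clip(-6,-7,27)=-6, clip(-14,-7,27)=-7 -> [-6, -2, -4, -6, -7]
Stage 5 (AMPLIFY -2): -6*-2=12, -2*-2=4, -4*-2=8, -6*-2=12, -7*-2=14 -> [12, 4, 8, 12, 14]
Stage 6 (CLIP -10 17): clip(12,-10,17)=12, clip(4,-10,17)=4, clip(8,-10,17)=8, clip(12,-10,17)=12, clip(14,-10,17)=14 -> [12, 4, 8, 12, 14]
Output sum: 50

Answer: 50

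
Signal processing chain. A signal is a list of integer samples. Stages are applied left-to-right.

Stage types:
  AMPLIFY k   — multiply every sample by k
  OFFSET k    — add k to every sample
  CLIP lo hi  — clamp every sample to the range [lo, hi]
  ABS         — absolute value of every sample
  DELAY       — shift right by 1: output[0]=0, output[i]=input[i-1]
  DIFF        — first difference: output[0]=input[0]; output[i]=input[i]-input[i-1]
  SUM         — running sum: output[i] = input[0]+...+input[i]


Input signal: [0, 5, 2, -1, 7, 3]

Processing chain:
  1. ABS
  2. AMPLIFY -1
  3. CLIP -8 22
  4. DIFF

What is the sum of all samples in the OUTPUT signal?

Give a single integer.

Answer: -3

Derivation:
Input: [0, 5, 2, -1, 7, 3]
Stage 1 (ABS): |0|=0, |5|=5, |2|=2, |-1|=1, |7|=7, |3|=3 -> [0, 5, 2, 1, 7, 3]
Stage 2 (AMPLIFY -1): 0*-1=0, 5*-1=-5, 2*-1=-2, 1*-1=-1, 7*-1=-7, 3*-1=-3 -> [0, -5, -2, -1, -7, -3]
Stage 3 (CLIP -8 22): clip(0,-8,22)=0, clip(-5,-8,22)=-5, clip(-2,-8,22)=-2, clip(-1,-8,22)=-1, clip(-7,-8,22)=-7, clip(-3,-8,22)=-3 -> [0, -5, -2, -1, -7, -3]
Stage 4 (DIFF): s[0]=0, -5-0=-5, -2--5=3, -1--2=1, -7--1=-6, -3--7=4 -> [0, -5, 3, 1, -6, 4]
Output sum: -3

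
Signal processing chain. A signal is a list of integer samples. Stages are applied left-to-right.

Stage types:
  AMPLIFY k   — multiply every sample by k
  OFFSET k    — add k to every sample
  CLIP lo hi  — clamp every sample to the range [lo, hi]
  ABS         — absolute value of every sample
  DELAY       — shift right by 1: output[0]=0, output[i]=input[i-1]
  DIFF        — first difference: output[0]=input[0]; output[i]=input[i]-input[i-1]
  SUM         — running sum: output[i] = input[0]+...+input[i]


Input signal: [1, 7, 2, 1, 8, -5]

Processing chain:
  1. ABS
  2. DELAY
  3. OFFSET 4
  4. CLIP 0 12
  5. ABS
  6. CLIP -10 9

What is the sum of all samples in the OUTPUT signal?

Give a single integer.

Answer: 38

Derivation:
Input: [1, 7, 2, 1, 8, -5]
Stage 1 (ABS): |1|=1, |7|=7, |2|=2, |1|=1, |8|=8, |-5|=5 -> [1, 7, 2, 1, 8, 5]
Stage 2 (DELAY): [0, 1, 7, 2, 1, 8] = [0, 1, 7, 2, 1, 8] -> [0, 1, 7, 2, 1, 8]
Stage 3 (OFFSET 4): 0+4=4, 1+4=5, 7+4=11, 2+4=6, 1+4=5, 8+4=12 -> [4, 5, 11, 6, 5, 12]
Stage 4 (CLIP 0 12): clip(4,0,12)=4, clip(5,0,12)=5, clip(11,0,12)=11, clip(6,0,12)=6, clip(5,0,12)=5, clip(12,0,12)=12 -> [4, 5, 11, 6, 5, 12]
Stage 5 (ABS): |4|=4, |5|=5, |11|=11, |6|=6, |5|=5, |12|=12 -> [4, 5, 11, 6, 5, 12]
Stage 6 (CLIP -10 9): clip(4,-10,9)=4, clip(5,-10,9)=5, clip(11,-10,9)=9, clip(6,-10,9)=6, clip(5,-10,9)=5, clip(12,-10,9)=9 -> [4, 5, 9, 6, 5, 9]
Output sum: 38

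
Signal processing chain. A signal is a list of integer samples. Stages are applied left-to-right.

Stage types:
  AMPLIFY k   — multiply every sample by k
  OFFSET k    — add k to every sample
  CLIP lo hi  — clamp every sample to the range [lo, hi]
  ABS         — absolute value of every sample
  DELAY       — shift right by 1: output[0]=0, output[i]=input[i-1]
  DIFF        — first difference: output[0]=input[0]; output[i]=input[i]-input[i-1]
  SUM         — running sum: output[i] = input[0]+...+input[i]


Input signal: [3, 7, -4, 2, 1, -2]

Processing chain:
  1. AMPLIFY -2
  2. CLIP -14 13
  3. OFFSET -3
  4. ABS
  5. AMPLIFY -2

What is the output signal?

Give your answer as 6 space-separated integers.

Input: [3, 7, -4, 2, 1, -2]
Stage 1 (AMPLIFY -2): 3*-2=-6, 7*-2=-14, -4*-2=8, 2*-2=-4, 1*-2=-2, -2*-2=4 -> [-6, -14, 8, -4, -2, 4]
Stage 2 (CLIP -14 13): clip(-6,-14,13)=-6, clip(-14,-14,13)=-14, clip(8,-14,13)=8, clip(-4,-14,13)=-4, clip(-2,-14,13)=-2, clip(4,-14,13)=4 -> [-6, -14, 8, -4, -2, 4]
Stage 3 (OFFSET -3): -6+-3=-9, -14+-3=-17, 8+-3=5, -4+-3=-7, -2+-3=-5, 4+-3=1 -> [-9, -17, 5, -7, -5, 1]
Stage 4 (ABS): |-9|=9, |-17|=17, |5|=5, |-7|=7, |-5|=5, |1|=1 -> [9, 17, 5, 7, 5, 1]
Stage 5 (AMPLIFY -2): 9*-2=-18, 17*-2=-34, 5*-2=-10, 7*-2=-14, 5*-2=-10, 1*-2=-2 -> [-18, -34, -10, -14, -10, -2]

Answer: -18 -34 -10 -14 -10 -2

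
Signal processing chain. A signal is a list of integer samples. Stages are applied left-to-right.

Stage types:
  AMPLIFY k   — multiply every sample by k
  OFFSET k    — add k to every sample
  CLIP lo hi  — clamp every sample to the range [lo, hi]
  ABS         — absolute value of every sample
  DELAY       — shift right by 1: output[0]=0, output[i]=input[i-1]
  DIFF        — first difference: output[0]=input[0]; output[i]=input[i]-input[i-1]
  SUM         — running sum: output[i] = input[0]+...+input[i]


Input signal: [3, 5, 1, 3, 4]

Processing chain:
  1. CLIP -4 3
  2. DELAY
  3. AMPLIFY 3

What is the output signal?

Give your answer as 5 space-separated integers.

Input: [3, 5, 1, 3, 4]
Stage 1 (CLIP -4 3): clip(3,-4,3)=3, clip(5,-4,3)=3, clip(1,-4,3)=1, clip(3,-4,3)=3, clip(4,-4,3)=3 -> [3, 3, 1, 3, 3]
Stage 2 (DELAY): [0, 3, 3, 1, 3] = [0, 3, 3, 1, 3] -> [0, 3, 3, 1, 3]
Stage 3 (AMPLIFY 3): 0*3=0, 3*3=9, 3*3=9, 1*3=3, 3*3=9 -> [0, 9, 9, 3, 9]

Answer: 0 9 9 3 9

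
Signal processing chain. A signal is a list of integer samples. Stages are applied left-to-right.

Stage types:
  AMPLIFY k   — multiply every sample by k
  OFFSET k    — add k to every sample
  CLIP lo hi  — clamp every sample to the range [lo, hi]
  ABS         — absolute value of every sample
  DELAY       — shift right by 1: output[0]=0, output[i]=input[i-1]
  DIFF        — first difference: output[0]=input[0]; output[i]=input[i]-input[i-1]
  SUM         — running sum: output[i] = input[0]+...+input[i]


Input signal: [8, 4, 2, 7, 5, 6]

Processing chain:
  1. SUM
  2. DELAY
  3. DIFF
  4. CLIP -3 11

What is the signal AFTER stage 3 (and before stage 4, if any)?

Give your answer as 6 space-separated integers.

Answer: 0 8 4 2 7 5

Derivation:
Input: [8, 4, 2, 7, 5, 6]
Stage 1 (SUM): sum[0..0]=8, sum[0..1]=12, sum[0..2]=14, sum[0..3]=21, sum[0..4]=26, sum[0..5]=32 -> [8, 12, 14, 21, 26, 32]
Stage 2 (DELAY): [0, 8, 12, 14, 21, 26] = [0, 8, 12, 14, 21, 26] -> [0, 8, 12, 14, 21, 26]
Stage 3 (DIFF): s[0]=0, 8-0=8, 12-8=4, 14-12=2, 21-14=7, 26-21=5 -> [0, 8, 4, 2, 7, 5]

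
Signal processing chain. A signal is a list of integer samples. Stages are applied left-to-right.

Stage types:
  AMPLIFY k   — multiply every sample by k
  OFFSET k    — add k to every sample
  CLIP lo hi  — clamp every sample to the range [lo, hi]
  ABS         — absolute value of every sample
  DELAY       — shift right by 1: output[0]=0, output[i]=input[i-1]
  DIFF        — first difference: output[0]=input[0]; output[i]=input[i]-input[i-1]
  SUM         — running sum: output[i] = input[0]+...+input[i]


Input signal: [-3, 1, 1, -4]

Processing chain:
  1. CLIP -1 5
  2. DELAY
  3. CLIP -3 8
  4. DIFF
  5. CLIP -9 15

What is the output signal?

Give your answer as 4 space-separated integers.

Answer: 0 -1 2 0

Derivation:
Input: [-3, 1, 1, -4]
Stage 1 (CLIP -1 5): clip(-3,-1,5)=-1, clip(1,-1,5)=1, clip(1,-1,5)=1, clip(-4,-1,5)=-1 -> [-1, 1, 1, -1]
Stage 2 (DELAY): [0, -1, 1, 1] = [0, -1, 1, 1] -> [0, -1, 1, 1]
Stage 3 (CLIP -3 8): clip(0,-3,8)=0, clip(-1,-3,8)=-1, clip(1,-3,8)=1, clip(1,-3,8)=1 -> [0, -1, 1, 1]
Stage 4 (DIFF): s[0]=0, -1-0=-1, 1--1=2, 1-1=0 -> [0, -1, 2, 0]
Stage 5 (CLIP -9 15): clip(0,-9,15)=0, clip(-1,-9,15)=-1, clip(2,-9,15)=2, clip(0,-9,15)=0 -> [0, -1, 2, 0]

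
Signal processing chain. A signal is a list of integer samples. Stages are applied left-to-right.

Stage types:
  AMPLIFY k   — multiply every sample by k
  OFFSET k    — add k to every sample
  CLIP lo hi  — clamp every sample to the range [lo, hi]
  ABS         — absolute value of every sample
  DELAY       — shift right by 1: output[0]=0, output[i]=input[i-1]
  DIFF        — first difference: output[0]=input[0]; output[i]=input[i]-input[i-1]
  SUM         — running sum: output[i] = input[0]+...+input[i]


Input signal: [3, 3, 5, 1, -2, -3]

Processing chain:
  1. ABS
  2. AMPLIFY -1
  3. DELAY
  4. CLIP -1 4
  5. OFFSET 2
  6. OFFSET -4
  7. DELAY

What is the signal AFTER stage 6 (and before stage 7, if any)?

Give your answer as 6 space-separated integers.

Answer: -2 -3 -3 -3 -3 -3

Derivation:
Input: [3, 3, 5, 1, -2, -3]
Stage 1 (ABS): |3|=3, |3|=3, |5|=5, |1|=1, |-2|=2, |-3|=3 -> [3, 3, 5, 1, 2, 3]
Stage 2 (AMPLIFY -1): 3*-1=-3, 3*-1=-3, 5*-1=-5, 1*-1=-1, 2*-1=-2, 3*-1=-3 -> [-3, -3, -5, -1, -2, -3]
Stage 3 (DELAY): [0, -3, -3, -5, -1, -2] = [0, -3, -3, -5, -1, -2] -> [0, -3, -3, -5, -1, -2]
Stage 4 (CLIP -1 4): clip(0,-1,4)=0, clip(-3,-1,4)=-1, clip(-3,-1,4)=-1, clip(-5,-1,4)=-1, clip(-1,-1,4)=-1, clip(-2,-1,4)=-1 -> [0, -1, -1, -1, -1, -1]
Stage 5 (OFFSET 2): 0+2=2, -1+2=1, -1+2=1, -1+2=1, -1+2=1, -1+2=1 -> [2, 1, 1, 1, 1, 1]
Stage 6 (OFFSET -4): 2+-4=-2, 1+-4=-3, 1+-4=-3, 1+-4=-3, 1+-4=-3, 1+-4=-3 -> [-2, -3, -3, -3, -3, -3]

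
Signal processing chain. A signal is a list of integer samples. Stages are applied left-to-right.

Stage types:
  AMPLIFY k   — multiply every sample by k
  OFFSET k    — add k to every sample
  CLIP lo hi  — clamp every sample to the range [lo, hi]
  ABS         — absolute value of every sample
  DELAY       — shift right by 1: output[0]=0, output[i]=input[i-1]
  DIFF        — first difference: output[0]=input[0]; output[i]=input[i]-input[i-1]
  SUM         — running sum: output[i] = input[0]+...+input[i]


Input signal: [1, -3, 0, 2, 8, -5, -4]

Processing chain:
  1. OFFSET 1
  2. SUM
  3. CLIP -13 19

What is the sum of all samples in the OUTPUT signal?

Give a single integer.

Answer: 35

Derivation:
Input: [1, -3, 0, 2, 8, -5, -4]
Stage 1 (OFFSET 1): 1+1=2, -3+1=-2, 0+1=1, 2+1=3, 8+1=9, -5+1=-4, -4+1=-3 -> [2, -2, 1, 3, 9, -4, -3]
Stage 2 (SUM): sum[0..0]=2, sum[0..1]=0, sum[0..2]=1, sum[0..3]=4, sum[0..4]=13, sum[0..5]=9, sum[0..6]=6 -> [2, 0, 1, 4, 13, 9, 6]
Stage 3 (CLIP -13 19): clip(2,-13,19)=2, clip(0,-13,19)=0, clip(1,-13,19)=1, clip(4,-13,19)=4, clip(13,-13,19)=13, clip(9,-13,19)=9, clip(6,-13,19)=6 -> [2, 0, 1, 4, 13, 9, 6]
Output sum: 35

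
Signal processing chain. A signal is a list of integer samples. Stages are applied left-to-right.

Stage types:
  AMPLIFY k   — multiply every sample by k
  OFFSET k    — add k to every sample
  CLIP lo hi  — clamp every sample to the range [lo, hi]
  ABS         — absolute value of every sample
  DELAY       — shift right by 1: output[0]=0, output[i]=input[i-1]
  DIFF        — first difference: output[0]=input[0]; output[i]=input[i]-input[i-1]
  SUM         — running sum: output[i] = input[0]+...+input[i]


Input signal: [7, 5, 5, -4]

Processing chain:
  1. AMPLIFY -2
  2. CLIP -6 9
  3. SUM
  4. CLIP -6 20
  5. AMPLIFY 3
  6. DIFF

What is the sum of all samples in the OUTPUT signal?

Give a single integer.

Input: [7, 5, 5, -4]
Stage 1 (AMPLIFY -2): 7*-2=-14, 5*-2=-10, 5*-2=-10, -4*-2=8 -> [-14, -10, -10, 8]
Stage 2 (CLIP -6 9): clip(-14,-6,9)=-6, clip(-10,-6,9)=-6, clip(-10,-6,9)=-6, clip(8,-6,9)=8 -> [-6, -6, -6, 8]
Stage 3 (SUM): sum[0..0]=-6, sum[0..1]=-12, sum[0..2]=-18, sum[0..3]=-10 -> [-6, -12, -18, -10]
Stage 4 (CLIP -6 20): clip(-6,-6,20)=-6, clip(-12,-6,20)=-6, clip(-18,-6,20)=-6, clip(-10,-6,20)=-6 -> [-6, -6, -6, -6]
Stage 5 (AMPLIFY 3): -6*3=-18, -6*3=-18, -6*3=-18, -6*3=-18 -> [-18, -18, -18, -18]
Stage 6 (DIFF): s[0]=-18, -18--18=0, -18--18=0, -18--18=0 -> [-18, 0, 0, 0]
Output sum: -18

Answer: -18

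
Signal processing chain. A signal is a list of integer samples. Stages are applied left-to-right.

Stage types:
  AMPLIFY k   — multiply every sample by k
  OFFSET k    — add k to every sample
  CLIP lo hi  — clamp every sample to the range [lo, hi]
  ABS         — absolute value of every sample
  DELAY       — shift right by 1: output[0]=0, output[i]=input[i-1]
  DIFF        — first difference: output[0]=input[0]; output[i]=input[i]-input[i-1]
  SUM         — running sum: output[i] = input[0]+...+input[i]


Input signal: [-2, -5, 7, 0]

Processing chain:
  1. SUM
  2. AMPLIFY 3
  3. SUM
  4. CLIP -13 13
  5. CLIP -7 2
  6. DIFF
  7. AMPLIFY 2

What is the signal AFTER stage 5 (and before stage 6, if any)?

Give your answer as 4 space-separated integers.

Answer: -6 -7 -7 -7

Derivation:
Input: [-2, -5, 7, 0]
Stage 1 (SUM): sum[0..0]=-2, sum[0..1]=-7, sum[0..2]=0, sum[0..3]=0 -> [-2, -7, 0, 0]
Stage 2 (AMPLIFY 3): -2*3=-6, -7*3=-21, 0*3=0, 0*3=0 -> [-6, -21, 0, 0]
Stage 3 (SUM): sum[0..0]=-6, sum[0..1]=-27, sum[0..2]=-27, sum[0..3]=-27 -> [-6, -27, -27, -27]
Stage 4 (CLIP -13 13): clip(-6,-13,13)=-6, clip(-27,-13,13)=-13, clip(-27,-13,13)=-13, clip(-27,-13,13)=-13 -> [-6, -13, -13, -13]
Stage 5 (CLIP -7 2): clip(-6,-7,2)=-6, clip(-13,-7,2)=-7, clip(-13,-7,2)=-7, clip(-13,-7,2)=-7 -> [-6, -7, -7, -7]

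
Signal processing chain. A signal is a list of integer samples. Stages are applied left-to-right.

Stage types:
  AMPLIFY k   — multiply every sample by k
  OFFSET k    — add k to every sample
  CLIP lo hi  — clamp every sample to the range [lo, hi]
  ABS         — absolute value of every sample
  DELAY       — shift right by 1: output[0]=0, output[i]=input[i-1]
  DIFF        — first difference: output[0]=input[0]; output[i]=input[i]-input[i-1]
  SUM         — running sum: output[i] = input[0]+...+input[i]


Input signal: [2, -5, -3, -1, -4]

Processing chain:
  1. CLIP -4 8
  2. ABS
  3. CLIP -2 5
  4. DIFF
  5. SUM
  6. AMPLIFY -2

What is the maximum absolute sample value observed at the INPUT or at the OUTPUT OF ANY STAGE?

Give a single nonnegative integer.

Input: [2, -5, -3, -1, -4] (max |s|=5)
Stage 1 (CLIP -4 8): clip(2,-4,8)=2, clip(-5,-4,8)=-4, clip(-3,-4,8)=-3, clip(-1,-4,8)=-1, clip(-4,-4,8)=-4 -> [2, -4, -3, -1, -4] (max |s|=4)
Stage 2 (ABS): |2|=2, |-4|=4, |-3|=3, |-1|=1, |-4|=4 -> [2, 4, 3, 1, 4] (max |s|=4)
Stage 3 (CLIP -2 5): clip(2,-2,5)=2, clip(4,-2,5)=4, clip(3,-2,5)=3, clip(1,-2,5)=1, clip(4,-2,5)=4 -> [2, 4, 3, 1, 4] (max |s|=4)
Stage 4 (DIFF): s[0]=2, 4-2=2, 3-4=-1, 1-3=-2, 4-1=3 -> [2, 2, -1, -2, 3] (max |s|=3)
Stage 5 (SUM): sum[0..0]=2, sum[0..1]=4, sum[0..2]=3, sum[0..3]=1, sum[0..4]=4 -> [2, 4, 3, 1, 4] (max |s|=4)
Stage 6 (AMPLIFY -2): 2*-2=-4, 4*-2=-8, 3*-2=-6, 1*-2=-2, 4*-2=-8 -> [-4, -8, -6, -2, -8] (max |s|=8)
Overall max amplitude: 8

Answer: 8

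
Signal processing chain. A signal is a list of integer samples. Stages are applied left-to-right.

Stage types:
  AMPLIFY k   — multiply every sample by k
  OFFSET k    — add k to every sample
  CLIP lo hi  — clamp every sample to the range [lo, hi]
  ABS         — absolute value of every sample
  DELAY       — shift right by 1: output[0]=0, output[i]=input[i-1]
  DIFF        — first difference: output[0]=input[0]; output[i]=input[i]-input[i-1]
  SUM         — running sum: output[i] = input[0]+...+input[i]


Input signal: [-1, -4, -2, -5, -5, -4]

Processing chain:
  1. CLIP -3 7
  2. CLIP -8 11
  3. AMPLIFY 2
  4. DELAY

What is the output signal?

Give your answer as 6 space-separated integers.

Input: [-1, -4, -2, -5, -5, -4]
Stage 1 (CLIP -3 7): clip(-1,-3,7)=-1, clip(-4,-3,7)=-3, clip(-2,-3,7)=-2, clip(-5,-3,7)=-3, clip(-5,-3,7)=-3, clip(-4,-3,7)=-3 -> [-1, -3, -2, -3, -3, -3]
Stage 2 (CLIP -8 11): clip(-1,-8,11)=-1, clip(-3,-8,11)=-3, clip(-2,-8,11)=-2, clip(-3,-8,11)=-3, clip(-3,-8,11)=-3, clip(-3,-8,11)=-3 -> [-1, -3, -2, -3, -3, -3]
Stage 3 (AMPLIFY 2): -1*2=-2, -3*2=-6, -2*2=-4, -3*2=-6, -3*2=-6, -3*2=-6 -> [-2, -6, -4, -6, -6, -6]
Stage 4 (DELAY): [0, -2, -6, -4, -6, -6] = [0, -2, -6, -4, -6, -6] -> [0, -2, -6, -4, -6, -6]

Answer: 0 -2 -6 -4 -6 -6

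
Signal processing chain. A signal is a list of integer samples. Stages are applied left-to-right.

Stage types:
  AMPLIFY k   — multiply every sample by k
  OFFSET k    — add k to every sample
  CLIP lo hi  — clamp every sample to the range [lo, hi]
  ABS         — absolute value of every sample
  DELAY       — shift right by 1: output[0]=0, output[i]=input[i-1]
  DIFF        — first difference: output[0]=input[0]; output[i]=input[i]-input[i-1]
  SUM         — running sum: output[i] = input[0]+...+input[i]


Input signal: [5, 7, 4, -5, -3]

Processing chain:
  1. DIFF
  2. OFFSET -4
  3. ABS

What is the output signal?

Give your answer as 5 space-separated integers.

Answer: 1 2 7 13 2

Derivation:
Input: [5, 7, 4, -5, -3]
Stage 1 (DIFF): s[0]=5, 7-5=2, 4-7=-3, -5-4=-9, -3--5=2 -> [5, 2, -3, -9, 2]
Stage 2 (OFFSET -4): 5+-4=1, 2+-4=-2, -3+-4=-7, -9+-4=-13, 2+-4=-2 -> [1, -2, -7, -13, -2]
Stage 3 (ABS): |1|=1, |-2|=2, |-7|=7, |-13|=13, |-2|=2 -> [1, 2, 7, 13, 2]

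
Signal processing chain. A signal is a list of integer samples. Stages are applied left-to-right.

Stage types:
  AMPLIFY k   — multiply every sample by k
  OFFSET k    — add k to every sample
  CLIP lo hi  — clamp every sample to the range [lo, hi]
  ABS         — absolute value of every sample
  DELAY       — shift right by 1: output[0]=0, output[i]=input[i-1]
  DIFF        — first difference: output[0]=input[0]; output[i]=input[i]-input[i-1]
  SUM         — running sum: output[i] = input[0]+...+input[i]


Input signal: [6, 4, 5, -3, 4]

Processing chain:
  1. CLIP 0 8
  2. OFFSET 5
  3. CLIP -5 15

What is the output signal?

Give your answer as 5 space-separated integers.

Input: [6, 4, 5, -3, 4]
Stage 1 (CLIP 0 8): clip(6,0,8)=6, clip(4,0,8)=4, clip(5,0,8)=5, clip(-3,0,8)=0, clip(4,0,8)=4 -> [6, 4, 5, 0, 4]
Stage 2 (OFFSET 5): 6+5=11, 4+5=9, 5+5=10, 0+5=5, 4+5=9 -> [11, 9, 10, 5, 9]
Stage 3 (CLIP -5 15): clip(11,-5,15)=11, clip(9,-5,15)=9, clip(10,-5,15)=10, clip(5,-5,15)=5, clip(9,-5,15)=9 -> [11, 9, 10, 5, 9]

Answer: 11 9 10 5 9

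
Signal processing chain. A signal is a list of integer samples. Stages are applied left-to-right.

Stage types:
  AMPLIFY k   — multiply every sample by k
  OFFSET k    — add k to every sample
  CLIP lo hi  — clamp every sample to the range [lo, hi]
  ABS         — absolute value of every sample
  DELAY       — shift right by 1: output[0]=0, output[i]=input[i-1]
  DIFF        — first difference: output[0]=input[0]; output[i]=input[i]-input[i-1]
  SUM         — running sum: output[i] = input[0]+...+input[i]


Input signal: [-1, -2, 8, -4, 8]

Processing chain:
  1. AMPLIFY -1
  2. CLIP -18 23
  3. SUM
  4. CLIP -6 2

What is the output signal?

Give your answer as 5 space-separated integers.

Input: [-1, -2, 8, -4, 8]
Stage 1 (AMPLIFY -1): -1*-1=1, -2*-1=2, 8*-1=-8, -4*-1=4, 8*-1=-8 -> [1, 2, -8, 4, -8]
Stage 2 (CLIP -18 23): clip(1,-18,23)=1, clip(2,-18,23)=2, clip(-8,-18,23)=-8, clip(4,-18,23)=4, clip(-8,-18,23)=-8 -> [1, 2, -8, 4, -8]
Stage 3 (SUM): sum[0..0]=1, sum[0..1]=3, sum[0..2]=-5, sum[0..3]=-1, sum[0..4]=-9 -> [1, 3, -5, -1, -9]
Stage 4 (CLIP -6 2): clip(1,-6,2)=1, clip(3,-6,2)=2, clip(-5,-6,2)=-5, clip(-1,-6,2)=-1, clip(-9,-6,2)=-6 -> [1, 2, -5, -1, -6]

Answer: 1 2 -5 -1 -6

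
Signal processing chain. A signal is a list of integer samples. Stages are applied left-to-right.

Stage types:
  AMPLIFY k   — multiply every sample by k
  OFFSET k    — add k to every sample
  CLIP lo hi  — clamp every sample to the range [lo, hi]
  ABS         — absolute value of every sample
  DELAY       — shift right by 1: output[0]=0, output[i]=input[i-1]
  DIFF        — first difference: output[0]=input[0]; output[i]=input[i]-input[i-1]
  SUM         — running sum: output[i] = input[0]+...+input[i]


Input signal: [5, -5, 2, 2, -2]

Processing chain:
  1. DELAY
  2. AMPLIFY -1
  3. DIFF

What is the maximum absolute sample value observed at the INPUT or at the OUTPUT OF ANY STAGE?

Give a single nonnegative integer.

Answer: 10

Derivation:
Input: [5, -5, 2, 2, -2] (max |s|=5)
Stage 1 (DELAY): [0, 5, -5, 2, 2] = [0, 5, -5, 2, 2] -> [0, 5, -5, 2, 2] (max |s|=5)
Stage 2 (AMPLIFY -1): 0*-1=0, 5*-1=-5, -5*-1=5, 2*-1=-2, 2*-1=-2 -> [0, -5, 5, -2, -2] (max |s|=5)
Stage 3 (DIFF): s[0]=0, -5-0=-5, 5--5=10, -2-5=-7, -2--2=0 -> [0, -5, 10, -7, 0] (max |s|=10)
Overall max amplitude: 10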